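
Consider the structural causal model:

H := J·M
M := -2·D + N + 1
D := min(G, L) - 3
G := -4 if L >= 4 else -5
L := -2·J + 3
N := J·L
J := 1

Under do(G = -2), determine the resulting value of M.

Under do(G=-2), the mechanism G := -4 if L >= 4 else -5 is discarded; G is fixed at -2.
L = -2·J + 3  [with J=1]  = 1
N = J·L  [with J=1, L=1]  = 1
D = min(G, L) - 3  [with G=-2, L=1]  = -5
M = -2·D + N + 1  [with D=-5, N=1]  = 12

12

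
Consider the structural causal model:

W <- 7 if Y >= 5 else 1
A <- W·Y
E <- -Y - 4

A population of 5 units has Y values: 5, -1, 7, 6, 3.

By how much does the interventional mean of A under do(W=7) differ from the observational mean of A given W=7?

Under do(W=7), W's equation is replaced by W=7 for every unit. Per-unit A: 35, -7, 49, 42, 21. Mean = 28.
Observing W=7 restricts to units where W's equation naturally yields 7: Y ∈ {5, 7, 6}. In that subpopulation A = 35, 49, 42, mean 42.
Difference = 28 − 42 = -14.

-14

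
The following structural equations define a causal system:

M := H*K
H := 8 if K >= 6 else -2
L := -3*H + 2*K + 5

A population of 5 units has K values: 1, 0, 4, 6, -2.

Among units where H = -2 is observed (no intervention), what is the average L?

E[L|H=-2] averages over only the 4 units with H=-2 (K = 1, 0, 4, -2): L = 13, 11, 19, 7, mean 12.5.

12.5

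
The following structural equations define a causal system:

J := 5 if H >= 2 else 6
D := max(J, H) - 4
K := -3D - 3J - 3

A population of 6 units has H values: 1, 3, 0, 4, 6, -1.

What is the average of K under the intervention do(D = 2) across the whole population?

-25.5

do(D=2) breaks D's dependence on H. With D=2 fixed, K across the units is -27, -24, -27, -24, -24, -27, mean -25.5.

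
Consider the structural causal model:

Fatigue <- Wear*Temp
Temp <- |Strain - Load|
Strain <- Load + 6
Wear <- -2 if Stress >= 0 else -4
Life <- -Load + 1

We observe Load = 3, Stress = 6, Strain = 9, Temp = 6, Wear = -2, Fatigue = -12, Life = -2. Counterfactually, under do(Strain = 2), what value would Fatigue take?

The intervention breaks the incoming arrows to Strain: Strain <- Load + 6 no longer applies, and Strain = 2.
Temp = |Strain - Load|  [with Strain=2, Load=3]  = 1
Wear = -2 if Stress >= 0 else -4  [with Stress=6]  = -2
Fatigue = Wear*Temp  [with Wear=-2, Temp=1]  = -2

-2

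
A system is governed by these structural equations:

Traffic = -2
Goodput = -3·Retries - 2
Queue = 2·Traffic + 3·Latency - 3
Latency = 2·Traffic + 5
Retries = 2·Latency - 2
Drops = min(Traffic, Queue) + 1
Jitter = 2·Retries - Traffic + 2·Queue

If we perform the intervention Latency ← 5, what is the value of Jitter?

Under do(Latency=5), the mechanism Latency = 2·Traffic + 5 is discarded; Latency is fixed at 5.
Queue = 2·Traffic + 3·Latency - 3  [with Traffic=-2, Latency=5]  = 8
Retries = 2·Latency - 2  [with Latency=5]  = 8
Jitter = 2·Retries - Traffic + 2·Queue  [with Retries=8, Traffic=-2, Queue=8]  = 34

34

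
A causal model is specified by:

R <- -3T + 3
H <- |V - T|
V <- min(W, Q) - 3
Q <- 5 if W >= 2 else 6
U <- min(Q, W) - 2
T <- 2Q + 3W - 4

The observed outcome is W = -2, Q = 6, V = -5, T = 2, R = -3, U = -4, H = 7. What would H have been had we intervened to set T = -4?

The intervention breaks the incoming arrows to T: T <- 2Q + 3W - 4 no longer applies, and T = -4.
Q = 5 if W >= 2 else 6  [with W=-2]  = 6
V = min(W, Q) - 3  [with W=-2, Q=6]  = -5
H = |V - T|  [with V=-5, T=-4]  = 1

1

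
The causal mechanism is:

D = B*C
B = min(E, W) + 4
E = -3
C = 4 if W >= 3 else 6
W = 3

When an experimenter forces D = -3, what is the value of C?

do(D=-3) replaces the equation D = B*C with the constant D = -3.
C is not downstream of the intervention, so its value is determined by the original equations.
C = 4 if W >= 3 else 6  [with W=3]  = 4

4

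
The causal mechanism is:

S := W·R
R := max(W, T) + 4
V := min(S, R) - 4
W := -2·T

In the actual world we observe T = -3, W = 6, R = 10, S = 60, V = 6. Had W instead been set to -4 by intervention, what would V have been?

do(W=-4) replaces the equation W := -2·T with the constant W = -4.
R = max(W, T) + 4  [with W=-4, T=-3]  = 1
S = W·R  [with W=-4, R=1]  = -4
V = min(S, R) - 4  [with S=-4, R=1]  = -8

-8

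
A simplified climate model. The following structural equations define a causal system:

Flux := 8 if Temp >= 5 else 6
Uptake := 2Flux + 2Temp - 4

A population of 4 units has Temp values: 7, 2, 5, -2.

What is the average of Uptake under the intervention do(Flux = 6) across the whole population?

The intervention sets Flux=6 in all 4 units regardless of Temp. Recomputing Uptake per unit gives 22, 12, 18, 4; average 14.

14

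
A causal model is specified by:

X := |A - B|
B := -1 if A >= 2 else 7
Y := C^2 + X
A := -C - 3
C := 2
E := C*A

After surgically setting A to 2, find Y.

do(A=2) replaces the equation A := -C - 3 with the constant A = 2.
B = -1 if A >= 2 else 7  [with A=2]  = -1
X = |A - B|  [with A=2, B=-1]  = 3
Y = C^2 + X  [with C=2, X=3]  = 7

7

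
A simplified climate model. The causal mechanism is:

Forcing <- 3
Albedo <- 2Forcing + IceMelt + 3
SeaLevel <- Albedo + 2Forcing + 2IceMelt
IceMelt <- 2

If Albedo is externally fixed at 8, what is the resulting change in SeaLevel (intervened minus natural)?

The intervention breaks the incoming arrows to Albedo: Albedo <- 2Forcing + IceMelt + 3 no longer applies, and Albedo = 8.
SeaLevel = Albedo + 2Forcing + 2IceMelt  [with Albedo=8, Forcing=3, IceMelt=2]  = 18
Without intervention: Albedo = 2Forcing + IceMelt + 3  [with Forcing=3, IceMelt=2]  = 11; SeaLevel = Albedo + 2Forcing + 2IceMelt  [with Albedo=11, Forcing=3, IceMelt=2]  = 21.
Change = 18 − 21 = -3.

-3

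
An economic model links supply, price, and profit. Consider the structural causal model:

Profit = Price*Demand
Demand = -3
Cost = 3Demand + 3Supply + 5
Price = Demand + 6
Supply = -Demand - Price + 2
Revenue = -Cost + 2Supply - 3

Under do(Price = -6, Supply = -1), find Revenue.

Under do(Price = -6, Supply = -1), each intervened variable's structural equation is replaced by its fixed value.
Cost = 3Demand + 3Supply + 5  [with Demand=-3, Supply=-1]  = -7
Revenue = -Cost + 2Supply - 3  [with Cost=-7, Supply=-1]  = 2

2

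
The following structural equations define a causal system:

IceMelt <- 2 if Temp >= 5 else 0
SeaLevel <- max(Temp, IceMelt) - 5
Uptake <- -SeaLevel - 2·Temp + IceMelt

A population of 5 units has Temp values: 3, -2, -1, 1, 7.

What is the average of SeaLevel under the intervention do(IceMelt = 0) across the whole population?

-2.8

The intervention sets IceMelt=0 in all 5 units regardless of Temp. Recomputing SeaLevel per unit gives -2, -5, -5, -4, 2; average -2.8.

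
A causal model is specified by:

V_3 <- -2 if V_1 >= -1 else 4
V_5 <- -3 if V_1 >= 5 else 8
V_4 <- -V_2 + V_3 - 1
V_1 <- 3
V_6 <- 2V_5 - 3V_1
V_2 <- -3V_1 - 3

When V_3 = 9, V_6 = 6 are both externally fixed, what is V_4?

20

Setting V_3 = 9, V_6 = 6 by intervention discards those variables' equations.
V_2 = -3V_1 - 3  [with V_1=3]  = -12
V_4 = -V_2 + V_3 - 1  [with V_2=-12, V_3=9]  = 20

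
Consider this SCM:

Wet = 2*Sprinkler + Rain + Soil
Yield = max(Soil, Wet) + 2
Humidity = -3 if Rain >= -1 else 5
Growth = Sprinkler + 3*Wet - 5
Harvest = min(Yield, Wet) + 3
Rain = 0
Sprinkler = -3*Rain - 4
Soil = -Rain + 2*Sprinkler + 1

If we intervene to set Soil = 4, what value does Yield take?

The intervention breaks the incoming arrows to Soil: Soil = -Rain + 2*Sprinkler + 1 no longer applies, and Soil = 4.
Sprinkler = -3*Rain - 4  [with Rain=0]  = -4
Wet = 2*Sprinkler + Rain + Soil  [with Sprinkler=-4, Rain=0, Soil=4]  = -4
Yield = max(Soil, Wet) + 2  [with Soil=4, Wet=-4]  = 6

6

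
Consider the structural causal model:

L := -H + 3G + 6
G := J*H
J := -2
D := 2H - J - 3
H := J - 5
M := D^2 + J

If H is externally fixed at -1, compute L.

Under do(H=-1), the mechanism H := J - 5 is discarded; H is fixed at -1.
G = J*H  [with J=-2, H=-1]  = 2
L = -H + 3G + 6  [with H=-1, G=2]  = 13

13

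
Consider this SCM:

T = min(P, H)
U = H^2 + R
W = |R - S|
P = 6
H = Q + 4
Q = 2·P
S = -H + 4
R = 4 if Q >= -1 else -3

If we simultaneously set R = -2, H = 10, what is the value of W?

4

The joint intervention fixes R = -2, H = 10, removing each variable's own equation.
S = -H + 4  [with H=10]  = -6
W = |R - S|  [with R=-2, S=-6]  = 4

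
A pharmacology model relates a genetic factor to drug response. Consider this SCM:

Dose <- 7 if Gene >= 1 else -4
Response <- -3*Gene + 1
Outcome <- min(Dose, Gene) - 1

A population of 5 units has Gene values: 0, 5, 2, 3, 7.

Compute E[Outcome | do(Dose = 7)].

2.4

Under do(Dose=7), Dose's equation is replaced by Dose=7 for every unit. Per-unit Outcome: -1, 4, 1, 2, 6. Mean = 2.4.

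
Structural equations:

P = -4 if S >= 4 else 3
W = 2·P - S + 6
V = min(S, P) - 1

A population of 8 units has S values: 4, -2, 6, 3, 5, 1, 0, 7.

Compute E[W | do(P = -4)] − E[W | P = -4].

2.5

Under do(P=-4), P's equation is replaced by P=-4 for every unit. Per-unit W: -6, 0, -8, -5, -7, -3, -2, -9. Mean = -5.
E[W|P=-4] averages over only the 4 units with P=-4 (S = 4, 6, 5, 7): W = -6, -8, -7, -9, mean -7.5.
Difference = -5 − (-7.5) = 2.5.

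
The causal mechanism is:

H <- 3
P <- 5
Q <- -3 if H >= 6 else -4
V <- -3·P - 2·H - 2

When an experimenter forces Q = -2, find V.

The intervention breaks the incoming arrows to Q: Q <- -3 if H >= 6 else -4 no longer applies, and Q = -2.
V is not downstream of the intervention, so its value is determined by the original equations.
V = -3·P - 2·H - 2  [with P=5, H=3]  = -23

-23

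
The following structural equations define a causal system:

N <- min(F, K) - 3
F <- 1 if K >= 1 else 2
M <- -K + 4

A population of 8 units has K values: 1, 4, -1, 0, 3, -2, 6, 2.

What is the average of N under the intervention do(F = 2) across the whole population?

-2.25

Under do(F=2), F's equation is replaced by F=2 for every unit. Per-unit N: -2, -1, -4, -3, -1, -5, -1, -1. Mean = -2.25.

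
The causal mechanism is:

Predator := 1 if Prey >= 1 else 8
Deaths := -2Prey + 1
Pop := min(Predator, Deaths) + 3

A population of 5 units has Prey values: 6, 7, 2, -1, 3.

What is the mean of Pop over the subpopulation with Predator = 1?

E[Pop|Predator=1] averages over only the 4 units with Predator=1 (Prey = 6, 7, 2, 3): Pop = -8, -10, 0, -2, mean -5.

-5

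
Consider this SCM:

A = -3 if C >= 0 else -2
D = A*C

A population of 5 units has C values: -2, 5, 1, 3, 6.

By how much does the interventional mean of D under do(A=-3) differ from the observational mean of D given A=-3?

do(A=-3) breaks A's dependence on C. With A=-3 fixed, D across the units is 6, -15, -3, -9, -18, mean -7.8.
Observing A=-3 restricts to units where A's equation naturally yields -3: C ∈ {5, 1, 3, 6}. In that subpopulation D = -15, -3, -9, -18, mean -11.25.
Difference = -7.8 − (-11.25) = 3.45.

3.45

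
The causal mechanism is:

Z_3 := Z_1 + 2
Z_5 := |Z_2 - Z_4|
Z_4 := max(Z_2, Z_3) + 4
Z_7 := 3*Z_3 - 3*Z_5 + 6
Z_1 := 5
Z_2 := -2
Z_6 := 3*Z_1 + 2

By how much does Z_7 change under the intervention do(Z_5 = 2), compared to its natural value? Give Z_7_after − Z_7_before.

33

Under do(Z_5=2), the mechanism Z_5 := |Z_2 - Z_4| is discarded; Z_5 is fixed at 2.
Z_3 = Z_1 + 2  [with Z_1=5]  = 7
Z_7 = 3*Z_3 - 3*Z_5 + 6  [with Z_3=7, Z_5=2]  = 21
Without intervention: Z_3 = Z_1 + 2  [with Z_1=5]  = 7; Z_4 = max(Z_2, Z_3) + 4  [with Z_2=-2, Z_3=7]  = 11; Z_5 = |Z_2 - Z_4|  [with Z_2=-2, Z_4=11]  = 13; Z_7 = 3*Z_3 - 3*Z_5 + 6  [with Z_3=7, Z_5=13]  = -12.
Change = 21 − (-12) = 33.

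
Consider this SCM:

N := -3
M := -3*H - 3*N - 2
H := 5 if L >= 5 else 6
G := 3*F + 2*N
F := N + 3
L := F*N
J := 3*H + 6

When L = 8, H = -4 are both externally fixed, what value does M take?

Under do(L = 8, H = -4), each intervened variable's structural equation is replaced by its fixed value.
M = -3*H - 3*N - 2  [with H=-4, N=-3]  = 19

19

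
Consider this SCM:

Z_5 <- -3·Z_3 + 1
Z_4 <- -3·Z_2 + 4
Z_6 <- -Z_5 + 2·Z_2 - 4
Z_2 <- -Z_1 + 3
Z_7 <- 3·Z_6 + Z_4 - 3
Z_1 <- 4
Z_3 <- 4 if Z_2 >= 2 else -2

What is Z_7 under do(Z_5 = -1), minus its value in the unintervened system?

24

Under do(Z_5=-1), the mechanism Z_5 <- -3·Z_3 + 1 is discarded; Z_5 is fixed at -1.
Z_2 = -Z_1 + 3  [with Z_1=4]  = -1
Z_4 = -3·Z_2 + 4  [with Z_2=-1]  = 7
Z_6 = -Z_5 + 2·Z_2 - 4  [with Z_5=-1, Z_2=-1]  = -5
Z_7 = 3·Z_6 + Z_4 - 3  [with Z_6=-5, Z_4=7]  = -11
Without intervention: Z_2 = -Z_1 + 3  [with Z_1=4]  = -1; Z_3 = 4 if Z_2 >= 2 else -2  [with Z_2=-1]  = -2; Z_4 = -3·Z_2 + 4  [with Z_2=-1]  = 7; Z_5 = -3·Z_3 + 1  [with Z_3=-2]  = 7; Z_6 = -Z_5 + 2·Z_2 - 4  [with Z_5=7, Z_2=-1]  = -13; Z_7 = 3·Z_6 + Z_4 - 3  [with Z_6=-13, Z_4=7]  = -35.
Change = -11 − (-35) = 24.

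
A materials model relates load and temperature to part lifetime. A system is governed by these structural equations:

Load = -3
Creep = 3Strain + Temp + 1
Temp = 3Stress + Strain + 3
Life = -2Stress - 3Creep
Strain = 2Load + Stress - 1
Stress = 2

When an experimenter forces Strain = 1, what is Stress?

Under do(Strain=1), the mechanism Strain = 2Load + Stress - 1 is discarded; Strain is fixed at 1.
Since Stress is not a descendant of the intervened variable, it is unaffected.

2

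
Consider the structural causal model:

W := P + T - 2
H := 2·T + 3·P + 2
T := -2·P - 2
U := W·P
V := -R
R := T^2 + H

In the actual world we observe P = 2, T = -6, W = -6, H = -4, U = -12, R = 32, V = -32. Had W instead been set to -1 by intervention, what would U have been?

-2

do(W=-1) replaces the equation W := P + T - 2 with the constant W = -1.
U = W·P  [with W=-1, P=2]  = -2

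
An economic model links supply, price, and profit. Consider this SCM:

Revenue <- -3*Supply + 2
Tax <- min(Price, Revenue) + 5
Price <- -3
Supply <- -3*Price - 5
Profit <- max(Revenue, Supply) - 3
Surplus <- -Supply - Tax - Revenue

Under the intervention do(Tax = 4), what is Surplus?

Under do(Tax=4), the mechanism Tax <- min(Price, Revenue) + 5 is discarded; Tax is fixed at 4.
Supply = -3*Price - 5  [with Price=-3]  = 4
Revenue = -3*Supply + 2  [with Supply=4]  = -10
Surplus = -Supply - Tax - Revenue  [with Supply=4, Tax=4, Revenue=-10]  = 2

2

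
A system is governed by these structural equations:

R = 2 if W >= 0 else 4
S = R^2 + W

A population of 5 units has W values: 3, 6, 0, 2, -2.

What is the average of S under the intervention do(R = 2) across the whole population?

5.8

The intervention sets R=2 in all 5 units regardless of W. Recomputing S per unit gives 7, 10, 4, 6, 2; average 5.8.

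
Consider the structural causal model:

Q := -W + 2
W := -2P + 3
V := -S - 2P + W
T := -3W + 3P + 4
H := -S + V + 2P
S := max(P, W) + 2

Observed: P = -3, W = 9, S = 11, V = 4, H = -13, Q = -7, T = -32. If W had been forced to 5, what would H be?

-9

do(W=5) replaces the equation W := -2P + 3 with the constant W = 5.
S = max(P, W) + 2  [with P=-3, W=5]  = 7
V = -S - 2P + W  [with S=7, P=-3, W=5]  = 4
H = -S + V + 2P  [with S=7, V=4, P=-3]  = -9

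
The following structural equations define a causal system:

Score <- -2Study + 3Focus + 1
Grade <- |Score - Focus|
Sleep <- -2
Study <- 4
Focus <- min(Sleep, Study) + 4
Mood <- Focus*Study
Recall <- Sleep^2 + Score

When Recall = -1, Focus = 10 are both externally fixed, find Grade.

Under do(Recall = -1, Focus = 10), each intervened variable's structural equation is replaced by its fixed value.
Score = -2Study + 3Focus + 1  [with Study=4, Focus=10]  = 23
Grade = |Score - Focus|  [with Score=23, Focus=10]  = 13

13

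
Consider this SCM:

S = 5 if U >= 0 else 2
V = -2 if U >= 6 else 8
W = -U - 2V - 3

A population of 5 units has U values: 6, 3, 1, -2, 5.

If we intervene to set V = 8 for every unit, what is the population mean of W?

-21.6

Every unit gets V=8 under the intervention. W values become -25, -22, -20, -17, -24; E[W|do(V=8)] = -21.6.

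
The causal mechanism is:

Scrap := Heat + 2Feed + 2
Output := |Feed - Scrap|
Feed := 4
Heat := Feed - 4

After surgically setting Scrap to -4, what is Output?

The intervention breaks the incoming arrows to Scrap: Scrap := Heat + 2Feed + 2 no longer applies, and Scrap = -4.
Output = |Feed - Scrap|  [with Feed=4, Scrap=-4]  = 8

8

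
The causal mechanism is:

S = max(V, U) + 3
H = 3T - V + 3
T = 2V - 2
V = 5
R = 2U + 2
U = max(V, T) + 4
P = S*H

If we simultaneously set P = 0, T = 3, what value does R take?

20

The joint intervention fixes P = 0, T = 3, removing each variable's own equation.
U = max(V, T) + 4  [with V=5, T=3]  = 9
R = 2U + 2  [with U=9]  = 20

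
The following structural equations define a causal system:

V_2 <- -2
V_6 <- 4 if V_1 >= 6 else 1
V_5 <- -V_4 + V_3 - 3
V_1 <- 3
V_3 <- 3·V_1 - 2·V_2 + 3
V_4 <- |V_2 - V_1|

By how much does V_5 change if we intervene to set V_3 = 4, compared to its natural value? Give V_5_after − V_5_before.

-12

do(V_3=4) replaces the equation V_3 <- 3·V_1 - 2·V_2 + 3 with the constant V_3 = 4.
V_4 = |V_2 - V_1|  [with V_2=-2, V_1=3]  = 5
V_5 = -V_4 + V_3 - 3  [with V_4=5, V_3=4]  = -4
Without intervention: V_3 = 3·V_1 - 2·V_2 + 3  [with V_1=3, V_2=-2]  = 16; V_4 = |V_2 - V_1|  [with V_2=-2, V_1=3]  = 5; V_5 = -V_4 + V_3 - 3  [with V_4=5, V_3=16]  = 8.
Change = -4 − 8 = -12.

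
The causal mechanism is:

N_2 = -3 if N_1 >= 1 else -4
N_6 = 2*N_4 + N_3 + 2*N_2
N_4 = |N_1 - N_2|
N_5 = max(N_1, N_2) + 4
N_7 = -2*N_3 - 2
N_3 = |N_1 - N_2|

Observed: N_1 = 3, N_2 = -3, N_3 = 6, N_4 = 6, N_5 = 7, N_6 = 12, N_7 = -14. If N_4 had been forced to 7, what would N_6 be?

Under do(N_4=7), the mechanism N_4 = |N_1 - N_2| is discarded; N_4 is fixed at 7.
N_2 = -3 if N_1 >= 1 else -4  [with N_1=3]  = -3
N_3 = |N_1 - N_2|  [with N_1=3, N_2=-3]  = 6
N_6 = 2*N_4 + N_3 + 2*N_2  [with N_4=7, N_3=6, N_2=-3]  = 14

14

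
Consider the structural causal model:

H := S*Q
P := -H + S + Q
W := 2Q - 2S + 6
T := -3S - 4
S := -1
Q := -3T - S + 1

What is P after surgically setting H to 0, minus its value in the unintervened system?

-5

Intervening sets H = 0 and removes its equation (H := S*Q).
T = -3S - 4  [with S=-1]  = -1
Q = -3T - S + 1  [with T=-1, S=-1]  = 5
P = -H + S + Q  [with H=0, S=-1, Q=5]  = 4
Without intervention: T = -3S - 4  [with S=-1]  = -1; Q = -3T - S + 1  [with T=-1, S=-1]  = 5; H = S*Q  [with S=-1, Q=5]  = -5; P = -H + S + Q  [with H=-5, S=-1, Q=5]  = 9.
Change = 4 − 9 = -5.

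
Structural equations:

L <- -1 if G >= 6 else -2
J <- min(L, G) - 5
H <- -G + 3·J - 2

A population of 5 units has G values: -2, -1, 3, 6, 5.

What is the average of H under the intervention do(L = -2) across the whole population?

The intervention sets L=-2 in all 5 units regardless of G. Recomputing H per unit gives -21, -22, -26, -29, -28; average -25.2.

-25.2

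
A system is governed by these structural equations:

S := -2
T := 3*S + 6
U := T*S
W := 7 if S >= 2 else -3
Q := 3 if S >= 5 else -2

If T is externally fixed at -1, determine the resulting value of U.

2

The intervention breaks the incoming arrows to T: T := 3*S + 6 no longer applies, and T = -1.
U = T*S  [with T=-1, S=-2]  = 2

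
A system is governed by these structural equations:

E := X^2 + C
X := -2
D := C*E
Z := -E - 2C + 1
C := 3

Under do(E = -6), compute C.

Under do(E=-6), the mechanism E := X^2 + C is discarded; E is fixed at -6.
Since C is not a descendant of the intervened variable, it is unaffected.

3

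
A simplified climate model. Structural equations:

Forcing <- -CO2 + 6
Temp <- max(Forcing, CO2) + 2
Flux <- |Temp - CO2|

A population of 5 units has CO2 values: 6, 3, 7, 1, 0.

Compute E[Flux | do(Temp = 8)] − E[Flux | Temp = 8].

-0.4

Every unit gets Temp=8 under the intervention. Flux values become 2, 5, 1, 7, 8; E[Flux|do(Temp=8)] = 4.6.
E[Flux|Temp=8] averages over only the 2 units with Temp=8 (CO2 = 6, 0): Flux = 2, 8, mean 5.
Difference = 4.6 − 5 = -0.4.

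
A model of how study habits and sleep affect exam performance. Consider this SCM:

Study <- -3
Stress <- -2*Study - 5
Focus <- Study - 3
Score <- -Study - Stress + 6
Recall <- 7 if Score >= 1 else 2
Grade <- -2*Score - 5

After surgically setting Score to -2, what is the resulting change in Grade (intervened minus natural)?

20

Under do(Score=-2), the mechanism Score <- -Study - Stress + 6 is discarded; Score is fixed at -2.
Grade = -2*Score - 5  [with Score=-2]  = -1
Without intervention: Stress = -2*Study - 5  [with Study=-3]  = 1; Score = -Study - Stress + 6  [with Study=-3, Stress=1]  = 8; Grade = -2*Score - 5  [with Score=8]  = -21.
Change = -1 − (-21) = 20.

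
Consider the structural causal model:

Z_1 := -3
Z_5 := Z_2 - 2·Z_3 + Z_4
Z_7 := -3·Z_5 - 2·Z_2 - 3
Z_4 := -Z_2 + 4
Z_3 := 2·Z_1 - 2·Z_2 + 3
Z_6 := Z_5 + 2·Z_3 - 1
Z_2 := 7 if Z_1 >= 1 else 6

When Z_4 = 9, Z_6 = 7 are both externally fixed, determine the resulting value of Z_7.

-150

Setting Z_4 = 9, Z_6 = 7 by intervention discards those variables' equations.
Z_2 = 7 if Z_1 >= 1 else 6  [with Z_1=-3]  = 6
Z_3 = 2·Z_1 - 2·Z_2 + 3  [with Z_1=-3, Z_2=6]  = -15
Z_5 = Z_2 - 2·Z_3 + Z_4  [with Z_2=6, Z_3=-15, Z_4=9]  = 45
Z_7 = -3·Z_5 - 2·Z_2 - 3  [with Z_5=45, Z_2=6]  = -150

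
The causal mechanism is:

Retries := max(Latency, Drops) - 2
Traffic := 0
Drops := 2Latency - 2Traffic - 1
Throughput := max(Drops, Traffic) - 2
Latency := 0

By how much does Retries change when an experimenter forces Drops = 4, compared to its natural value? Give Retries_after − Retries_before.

4

The intervention breaks the incoming arrows to Drops: Drops := 2Latency - 2Traffic - 1 no longer applies, and Drops = 4.
Retries = max(Latency, Drops) - 2  [with Latency=0, Drops=4]  = 2
Without intervention: Drops = 2Latency - 2Traffic - 1  [with Latency=0, Traffic=0]  = -1; Retries = max(Latency, Drops) - 2  [with Latency=0, Drops=-1]  = -2.
Change = 2 − (-2) = 4.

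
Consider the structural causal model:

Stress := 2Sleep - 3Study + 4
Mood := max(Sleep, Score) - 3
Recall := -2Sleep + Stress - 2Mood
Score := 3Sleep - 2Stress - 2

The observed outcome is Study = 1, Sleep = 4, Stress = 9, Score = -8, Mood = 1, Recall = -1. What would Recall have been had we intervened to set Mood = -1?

3

The intervention breaks the incoming arrows to Mood: Mood := max(Sleep, Score) - 3 no longer applies, and Mood = -1.
Stress = 2Sleep - 3Study + 4  [with Sleep=4, Study=1]  = 9
Recall = -2Sleep + Stress - 2Mood  [with Sleep=4, Stress=9, Mood=-1]  = 3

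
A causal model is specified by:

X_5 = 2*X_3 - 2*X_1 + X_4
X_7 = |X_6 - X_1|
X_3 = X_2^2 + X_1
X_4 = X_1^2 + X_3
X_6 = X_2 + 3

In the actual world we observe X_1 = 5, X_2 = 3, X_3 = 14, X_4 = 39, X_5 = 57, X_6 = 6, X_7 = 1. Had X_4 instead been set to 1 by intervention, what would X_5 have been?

19

Intervening sets X_4 = 1 and removes its equation (X_4 = X_1^2 + X_3).
X_3 = X_2^2 + X_1  [with X_2=3, X_1=5]  = 14
X_5 = 2*X_3 - 2*X_1 + X_4  [with X_3=14, X_1=5, X_4=1]  = 19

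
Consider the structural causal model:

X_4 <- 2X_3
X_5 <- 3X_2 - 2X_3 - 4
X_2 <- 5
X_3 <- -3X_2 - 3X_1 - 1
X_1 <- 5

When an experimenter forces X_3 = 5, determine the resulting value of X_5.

do(X_3=5) replaces the equation X_3 <- -3X_2 - 3X_1 - 1 with the constant X_3 = 5.
X_5 = 3X_2 - 2X_3 - 4  [with X_2=5, X_3=5]  = 1

1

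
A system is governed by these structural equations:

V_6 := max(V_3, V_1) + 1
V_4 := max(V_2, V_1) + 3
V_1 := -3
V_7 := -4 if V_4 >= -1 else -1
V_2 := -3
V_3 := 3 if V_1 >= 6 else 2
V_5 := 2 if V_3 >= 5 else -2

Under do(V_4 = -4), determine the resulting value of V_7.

-1

The intervention breaks the incoming arrows to V_4: V_4 := max(V_2, V_1) + 3 no longer applies, and V_4 = -4.
V_7 = -4 if V_4 >= -1 else -1  [with V_4=-4]  = -1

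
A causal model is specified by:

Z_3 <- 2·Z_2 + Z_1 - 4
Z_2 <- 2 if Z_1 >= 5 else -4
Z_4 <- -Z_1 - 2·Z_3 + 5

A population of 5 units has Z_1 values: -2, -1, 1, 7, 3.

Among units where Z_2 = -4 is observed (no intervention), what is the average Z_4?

E[Z_4|Z_2=-4] averages over only the 4 units with Z_2=-4 (Z_1 = -2, -1, 1, 3): Z_4 = 35, 32, 26, 20, mean 28.25.

28.25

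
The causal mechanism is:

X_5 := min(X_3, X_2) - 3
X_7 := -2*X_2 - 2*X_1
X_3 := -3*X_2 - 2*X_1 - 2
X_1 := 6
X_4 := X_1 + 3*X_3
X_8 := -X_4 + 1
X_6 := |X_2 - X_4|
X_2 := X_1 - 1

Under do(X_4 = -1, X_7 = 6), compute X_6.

6

The joint intervention fixes X_4 = -1, X_7 = 6, removing each variable's own equation.
X_2 = X_1 - 1  [with X_1=6]  = 5
X_6 = |X_2 - X_4|  [with X_2=5, X_4=-1]  = 6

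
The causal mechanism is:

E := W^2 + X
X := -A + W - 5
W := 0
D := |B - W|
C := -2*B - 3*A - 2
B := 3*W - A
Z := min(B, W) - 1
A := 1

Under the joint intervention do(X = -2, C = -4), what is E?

-2

The joint intervention fixes X = -2, C = -4, removing each variable's own equation.
E = W^2 + X  [with W=0, X=-2]  = -2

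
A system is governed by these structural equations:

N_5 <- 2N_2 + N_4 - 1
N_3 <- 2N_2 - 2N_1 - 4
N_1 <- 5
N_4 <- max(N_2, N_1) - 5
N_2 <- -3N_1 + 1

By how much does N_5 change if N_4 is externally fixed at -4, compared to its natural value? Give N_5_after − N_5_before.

Intervening sets N_4 = -4 and removes its equation (N_4 <- max(N_2, N_1) - 5).
N_2 = -3N_1 + 1  [with N_1=5]  = -14
N_5 = 2N_2 + N_4 - 1  [with N_2=-14, N_4=-4]  = -33
Without intervention: N_2 = -3N_1 + 1  [with N_1=5]  = -14; N_4 = max(N_2, N_1) - 5  [with N_2=-14, N_1=5]  = 0; N_5 = 2N_2 + N_4 - 1  [with N_2=-14, N_4=0]  = -29.
Change = -33 − (-29) = -4.

-4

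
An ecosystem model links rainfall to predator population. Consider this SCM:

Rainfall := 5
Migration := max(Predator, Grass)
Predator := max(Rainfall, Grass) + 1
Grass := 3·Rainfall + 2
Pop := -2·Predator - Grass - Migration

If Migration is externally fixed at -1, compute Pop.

Intervening sets Migration = -1 and removes its equation (Migration := max(Predator, Grass)).
Grass = 3·Rainfall + 2  [with Rainfall=5]  = 17
Predator = max(Rainfall, Grass) + 1  [with Rainfall=5, Grass=17]  = 18
Pop = -2·Predator - Grass - Migration  [with Predator=18, Grass=17, Migration=-1]  = -52

-52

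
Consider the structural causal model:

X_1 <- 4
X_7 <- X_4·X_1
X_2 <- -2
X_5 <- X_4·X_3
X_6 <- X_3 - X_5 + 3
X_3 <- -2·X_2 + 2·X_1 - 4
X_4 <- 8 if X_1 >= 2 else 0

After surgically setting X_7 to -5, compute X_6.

Intervening sets X_7 = -5 and removes its equation (X_7 <- X_4·X_1).
Since X_6 is not a descendant of the intervened variable, it is unaffected.
X_3 = -2·X_2 + 2·X_1 - 4  [with X_2=-2, X_1=4]  = 8
X_4 = 8 if X_1 >= 2 else 0  [with X_1=4]  = 8
X_5 = X_4·X_3  [with X_4=8, X_3=8]  = 64
X_6 = X_3 - X_5 + 3  [with X_3=8, X_5=64]  = -53

-53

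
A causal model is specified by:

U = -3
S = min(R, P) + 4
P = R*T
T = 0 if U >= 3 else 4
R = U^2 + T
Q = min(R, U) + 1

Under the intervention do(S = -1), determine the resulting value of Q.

-2

do(S=-1) replaces the equation S = min(R, P) + 4 with the constant S = -1.
No directed path runs from S to Q, so Q keeps its natural value.
T = 0 if U >= 3 else 4  [with U=-3]  = 4
R = U^2 + T  [with U=-3, T=4]  = 13
Q = min(R, U) + 1  [with R=13, U=-3]  = -2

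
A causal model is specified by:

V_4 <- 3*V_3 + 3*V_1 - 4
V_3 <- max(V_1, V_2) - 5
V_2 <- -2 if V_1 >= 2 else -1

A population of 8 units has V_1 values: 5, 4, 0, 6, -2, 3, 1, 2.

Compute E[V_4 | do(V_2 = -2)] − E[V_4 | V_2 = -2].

-9.75

The intervention sets V_2=-2 in all 8 units regardless of V_1. Recomputing V_4 per unit gives 11, 5, -19, 17, -31, -1, -13, -7; average -4.75.
Observing V_2=-2 restricts to units where V_2's equation naturally yields -2: V_1 ∈ {5, 4, 6, 3, 2}. In that subpopulation V_4 = 11, 5, 17, -1, -7, mean 5.
Difference = -4.75 − 5 = -9.75.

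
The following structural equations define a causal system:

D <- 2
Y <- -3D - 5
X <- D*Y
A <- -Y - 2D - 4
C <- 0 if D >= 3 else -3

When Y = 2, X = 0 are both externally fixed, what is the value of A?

-10

Setting Y = 2, X = 0 by intervention discards those variables' equations.
A = -Y - 2D - 4  [with Y=2, D=2]  = -10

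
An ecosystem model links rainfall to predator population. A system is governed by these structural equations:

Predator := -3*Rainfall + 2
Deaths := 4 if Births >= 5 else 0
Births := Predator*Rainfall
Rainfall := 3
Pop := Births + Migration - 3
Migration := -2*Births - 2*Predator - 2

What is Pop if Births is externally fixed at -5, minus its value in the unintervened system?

The intervention breaks the incoming arrows to Births: Births := Predator*Rainfall no longer applies, and Births = -5.
Predator = -3*Rainfall + 2  [with Rainfall=3]  = -7
Migration = -2*Births - 2*Predator - 2  [with Births=-5, Predator=-7]  = 22
Pop = Births + Migration - 3  [with Births=-5, Migration=22]  = 14
Without intervention: Predator = -3*Rainfall + 2  [with Rainfall=3]  = -7; Births = Predator*Rainfall  [with Predator=-7, Rainfall=3]  = -21; Migration = -2*Births - 2*Predator - 2  [with Births=-21, Predator=-7]  = 54; Pop = Births + Migration - 3  [with Births=-21, Migration=54]  = 30.
Change = 14 − 30 = -16.

-16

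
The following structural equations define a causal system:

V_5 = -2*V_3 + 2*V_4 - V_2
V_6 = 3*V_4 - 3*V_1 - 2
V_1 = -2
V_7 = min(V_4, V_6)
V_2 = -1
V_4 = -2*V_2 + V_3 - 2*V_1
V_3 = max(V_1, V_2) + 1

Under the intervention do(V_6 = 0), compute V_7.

Intervening sets V_6 = 0 and removes its equation (V_6 = 3*V_4 - 3*V_1 - 2).
V_3 = max(V_1, V_2) + 1  [with V_1=-2, V_2=-1]  = 0
V_4 = -2*V_2 + V_3 - 2*V_1  [with V_2=-1, V_3=0, V_1=-2]  = 6
V_7 = min(V_4, V_6)  [with V_4=6, V_6=0]  = 0

0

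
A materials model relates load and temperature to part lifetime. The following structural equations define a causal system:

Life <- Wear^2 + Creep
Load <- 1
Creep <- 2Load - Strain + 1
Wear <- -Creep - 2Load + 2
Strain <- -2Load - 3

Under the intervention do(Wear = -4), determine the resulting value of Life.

Intervening sets Wear = -4 and removes its equation (Wear <- -Creep - 2Load + 2).
Strain = -2Load - 3  [with Load=1]  = -5
Creep = 2Load - Strain + 1  [with Load=1, Strain=-5]  = 8
Life = Wear^2 + Creep  [with Wear=-4, Creep=8]  = 24

24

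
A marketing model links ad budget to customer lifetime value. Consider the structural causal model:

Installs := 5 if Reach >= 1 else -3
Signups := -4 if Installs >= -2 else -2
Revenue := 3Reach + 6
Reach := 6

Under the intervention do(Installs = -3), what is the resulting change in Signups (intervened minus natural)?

The intervention breaks the incoming arrows to Installs: Installs := 5 if Reach >= 1 else -3 no longer applies, and Installs = -3.
Signups = -4 if Installs >= -2 else -2  [with Installs=-3]  = -2
Without intervention: Installs = 5 if Reach >= 1 else -3  [with Reach=6]  = 5; Signups = -4 if Installs >= -2 else -2  [with Installs=5]  = -4.
Change = -2 − (-4) = 2.

2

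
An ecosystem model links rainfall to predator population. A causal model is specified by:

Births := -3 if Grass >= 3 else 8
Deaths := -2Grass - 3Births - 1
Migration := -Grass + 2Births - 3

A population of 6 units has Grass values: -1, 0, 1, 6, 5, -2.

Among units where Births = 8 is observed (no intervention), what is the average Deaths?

E[Deaths|Births=8] averages over only the 4 units with Births=8 (Grass = -1, 0, 1, -2): Deaths = -23, -25, -27, -21, mean -24.

-24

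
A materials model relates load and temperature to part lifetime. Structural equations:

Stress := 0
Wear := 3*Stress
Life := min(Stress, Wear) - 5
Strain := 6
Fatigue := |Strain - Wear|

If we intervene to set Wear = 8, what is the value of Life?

-5

do(Wear=8) replaces the equation Wear := 3*Stress with the constant Wear = 8.
Life = min(Stress, Wear) - 5  [with Stress=0, Wear=8]  = -5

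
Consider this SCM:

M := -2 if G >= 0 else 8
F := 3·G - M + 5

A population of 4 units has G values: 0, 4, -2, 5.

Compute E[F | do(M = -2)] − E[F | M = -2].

-3.75

Every unit gets M=-2 under the intervention. F values become 7, 19, 1, 22; E[F|do(M=-2)] = 12.25.
Observing M=-2 restricts to units where M's equation naturally yields -2: G ∈ {0, 4, 5}. In that subpopulation F = 7, 19, 22, mean 16.
Difference = 12.25 − 16 = -3.75.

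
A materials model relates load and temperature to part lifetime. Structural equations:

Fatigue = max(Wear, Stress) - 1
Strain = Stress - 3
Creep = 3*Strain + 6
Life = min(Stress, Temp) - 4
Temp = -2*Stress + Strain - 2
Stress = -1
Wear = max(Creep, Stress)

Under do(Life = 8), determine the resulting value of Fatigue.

Intervening sets Life = 8 and removes its equation (Life = min(Stress, Temp) - 4).
Since Fatigue is not a descendant of the intervened variable, it is unaffected.
Strain = Stress - 3  [with Stress=-1]  = -4
Creep = 3*Strain + 6  [with Strain=-4]  = -6
Wear = max(Creep, Stress)  [with Creep=-6, Stress=-1]  = -1
Fatigue = max(Wear, Stress) - 1  [with Wear=-1, Stress=-1]  = -2

-2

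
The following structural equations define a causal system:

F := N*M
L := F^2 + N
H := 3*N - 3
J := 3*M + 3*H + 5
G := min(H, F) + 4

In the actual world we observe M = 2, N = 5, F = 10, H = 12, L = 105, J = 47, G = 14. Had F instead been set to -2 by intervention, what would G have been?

The intervention breaks the incoming arrows to F: F := N*M no longer applies, and F = -2.
H = 3*N - 3  [with N=5]  = 12
G = min(H, F) + 4  [with H=12, F=-2]  = 2

2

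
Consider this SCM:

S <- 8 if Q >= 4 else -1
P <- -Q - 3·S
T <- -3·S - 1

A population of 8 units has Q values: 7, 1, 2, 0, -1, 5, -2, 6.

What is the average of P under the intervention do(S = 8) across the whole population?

Under do(S=8), S's equation is replaced by S=8 for every unit. Per-unit P: -31, -25, -26, -24, -23, -29, -22, -30. Mean = -26.25.

-26.25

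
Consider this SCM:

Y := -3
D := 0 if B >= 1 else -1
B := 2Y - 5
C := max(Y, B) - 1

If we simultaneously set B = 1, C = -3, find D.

Setting B = 1, C = -3 by intervention discards those variables' equations.
D = 0 if B >= 1 else -1  [with B=1]  = 0

0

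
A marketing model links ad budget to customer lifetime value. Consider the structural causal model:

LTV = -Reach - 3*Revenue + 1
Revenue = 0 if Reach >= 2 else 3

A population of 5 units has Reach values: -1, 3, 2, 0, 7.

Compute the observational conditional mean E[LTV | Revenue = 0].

E[LTV|Revenue=0] averages over only the 3 units with Revenue=0 (Reach = 3, 2, 7): LTV = -2, -1, -6, mean -3.

-3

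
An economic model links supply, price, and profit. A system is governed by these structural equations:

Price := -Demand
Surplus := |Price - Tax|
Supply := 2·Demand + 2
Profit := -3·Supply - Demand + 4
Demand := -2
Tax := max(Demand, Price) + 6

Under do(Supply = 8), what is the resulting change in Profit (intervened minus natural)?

do(Supply=8) replaces the equation Supply := 2·Demand + 2 with the constant Supply = 8.
Profit = -3·Supply - Demand + 4  [with Supply=8, Demand=-2]  = -18
Without intervention: Supply = 2·Demand + 2  [with Demand=-2]  = -2; Profit = -3·Supply - Demand + 4  [with Supply=-2, Demand=-2]  = 12.
Change = -18 − 12 = -30.

-30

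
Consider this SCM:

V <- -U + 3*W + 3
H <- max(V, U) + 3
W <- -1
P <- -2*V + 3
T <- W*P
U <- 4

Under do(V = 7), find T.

11

The intervention breaks the incoming arrows to V: V <- -U + 3*W + 3 no longer applies, and V = 7.
P = -2*V + 3  [with V=7]  = -11
T = W*P  [with W=-1, P=-11]  = 11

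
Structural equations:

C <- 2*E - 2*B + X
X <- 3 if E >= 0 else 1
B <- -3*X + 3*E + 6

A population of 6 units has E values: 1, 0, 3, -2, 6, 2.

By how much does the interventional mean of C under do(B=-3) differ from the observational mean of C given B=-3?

6

The intervention sets B=-3 in all 6 units regardless of E. Recomputing C per unit gives 11, 9, 15, 3, 21, 13; average 12.
Conditioning on B=-3 selects the 2 unit(s) with E ∈ {0, -2}. Their C values: 9, 3. Mean = 6.
Difference = 12 − 6 = 6.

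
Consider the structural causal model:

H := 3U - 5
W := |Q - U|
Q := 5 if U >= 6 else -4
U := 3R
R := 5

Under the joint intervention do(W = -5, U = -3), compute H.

-14

The joint intervention fixes W = -5, U = -3, removing each variable's own equation.
H = 3U - 5  [with U=-3]  = -14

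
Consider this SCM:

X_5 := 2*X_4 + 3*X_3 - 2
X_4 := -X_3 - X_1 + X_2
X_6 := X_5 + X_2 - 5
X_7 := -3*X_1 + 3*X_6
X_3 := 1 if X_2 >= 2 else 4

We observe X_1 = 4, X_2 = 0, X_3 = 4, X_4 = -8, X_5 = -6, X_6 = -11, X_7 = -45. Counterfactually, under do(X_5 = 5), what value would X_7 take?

Under do(X_5=5), the mechanism X_5 := 2*X_4 + 3*X_3 - 2 is discarded; X_5 is fixed at 5.
X_6 = X_5 + X_2 - 5  [with X_5=5, X_2=0]  = 0
X_7 = -3*X_1 + 3*X_6  [with X_1=4, X_6=0]  = -12

-12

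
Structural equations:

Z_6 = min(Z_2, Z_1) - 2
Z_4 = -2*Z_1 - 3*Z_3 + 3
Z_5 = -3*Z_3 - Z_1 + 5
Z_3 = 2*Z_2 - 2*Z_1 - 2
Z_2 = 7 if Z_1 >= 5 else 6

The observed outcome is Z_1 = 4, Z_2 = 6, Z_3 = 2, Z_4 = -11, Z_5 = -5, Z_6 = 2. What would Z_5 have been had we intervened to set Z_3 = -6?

19

do(Z_3=-6) replaces the equation Z_3 = 2*Z_2 - 2*Z_1 - 2 with the constant Z_3 = -6.
Z_5 = -3*Z_3 - Z_1 + 5  [with Z_3=-6, Z_1=4]  = 19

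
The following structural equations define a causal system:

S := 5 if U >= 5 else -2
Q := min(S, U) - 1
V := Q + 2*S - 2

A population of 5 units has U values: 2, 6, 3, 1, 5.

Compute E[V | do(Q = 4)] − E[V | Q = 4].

-8.4

Under do(Q=4), Q's equation is replaced by Q=4 for every unit. Per-unit V: -2, 12, -2, -2, 12. Mean = 3.6.
E[V|Q=4] averages over only the 2 units with Q=4 (U = 6, 5): V = 12, 12, mean 12.
Difference = 3.6 − 12 = -8.4.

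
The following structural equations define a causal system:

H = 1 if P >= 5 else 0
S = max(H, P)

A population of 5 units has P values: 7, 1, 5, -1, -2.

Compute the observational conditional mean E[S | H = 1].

Conditioning on H=1 selects the 2 unit(s) with P ∈ {7, 5}. Their S values: 7, 5. Mean = 6.

6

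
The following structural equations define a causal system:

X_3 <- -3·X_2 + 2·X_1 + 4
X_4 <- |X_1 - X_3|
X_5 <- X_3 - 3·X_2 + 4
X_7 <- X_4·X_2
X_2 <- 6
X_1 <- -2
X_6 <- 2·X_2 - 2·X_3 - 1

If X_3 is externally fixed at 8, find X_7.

The intervention breaks the incoming arrows to X_3: X_3 <- -3·X_2 + 2·X_1 + 4 no longer applies, and X_3 = 8.
X_4 = |X_1 - X_3|  [with X_1=-2, X_3=8]  = 10
X_7 = X_4·X_2  [with X_4=10, X_2=6]  = 60

60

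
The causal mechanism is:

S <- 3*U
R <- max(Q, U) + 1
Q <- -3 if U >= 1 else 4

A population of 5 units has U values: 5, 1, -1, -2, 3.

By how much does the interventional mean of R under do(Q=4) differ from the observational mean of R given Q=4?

0.2

Under do(Q=4), Q's equation is replaced by Q=4 for every unit. Per-unit R: 6, 5, 5, 5, 5. Mean = 5.2.
Observing Q=4 restricts to units where Q's equation naturally yields 4: U ∈ {-1, -2}. In that subpopulation R = 5, 5, mean 5.
Difference = 5.2 − 5 = 0.2.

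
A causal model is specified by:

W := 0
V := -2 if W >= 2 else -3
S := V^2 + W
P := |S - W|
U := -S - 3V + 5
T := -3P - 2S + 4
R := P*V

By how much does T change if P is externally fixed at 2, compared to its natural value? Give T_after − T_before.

Under do(P=2), the mechanism P := |S - W| is discarded; P is fixed at 2.
V = -2 if W >= 2 else -3  [with W=0]  = -3
S = V^2 + W  [with V=-3, W=0]  = 9
T = -3P - 2S + 4  [with P=2, S=9]  = -20
Without intervention: V = -2 if W >= 2 else -3  [with W=0]  = -3; S = V^2 + W  [with V=-3, W=0]  = 9; P = |S - W|  [with S=9, W=0]  = 9; T = -3P - 2S + 4  [with P=9, S=9]  = -41.
Change = -20 − (-41) = 21.

21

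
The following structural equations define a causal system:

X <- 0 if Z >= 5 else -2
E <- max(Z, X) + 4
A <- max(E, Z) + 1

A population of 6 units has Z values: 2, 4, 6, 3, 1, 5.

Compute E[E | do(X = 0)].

7.5

The intervention sets X=0 in all 6 units regardless of Z. Recomputing E per unit gives 6, 8, 10, 7, 5, 9; average 7.5.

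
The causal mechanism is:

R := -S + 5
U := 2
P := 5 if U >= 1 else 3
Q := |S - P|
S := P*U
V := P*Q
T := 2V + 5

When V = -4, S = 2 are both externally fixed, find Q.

3

Under do(V = -4, S = 2), each intervened variable's structural equation is replaced by its fixed value.
P = 5 if U >= 1 else 3  [with U=2]  = 5
Q = |S - P|  [with S=2, P=5]  = 3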